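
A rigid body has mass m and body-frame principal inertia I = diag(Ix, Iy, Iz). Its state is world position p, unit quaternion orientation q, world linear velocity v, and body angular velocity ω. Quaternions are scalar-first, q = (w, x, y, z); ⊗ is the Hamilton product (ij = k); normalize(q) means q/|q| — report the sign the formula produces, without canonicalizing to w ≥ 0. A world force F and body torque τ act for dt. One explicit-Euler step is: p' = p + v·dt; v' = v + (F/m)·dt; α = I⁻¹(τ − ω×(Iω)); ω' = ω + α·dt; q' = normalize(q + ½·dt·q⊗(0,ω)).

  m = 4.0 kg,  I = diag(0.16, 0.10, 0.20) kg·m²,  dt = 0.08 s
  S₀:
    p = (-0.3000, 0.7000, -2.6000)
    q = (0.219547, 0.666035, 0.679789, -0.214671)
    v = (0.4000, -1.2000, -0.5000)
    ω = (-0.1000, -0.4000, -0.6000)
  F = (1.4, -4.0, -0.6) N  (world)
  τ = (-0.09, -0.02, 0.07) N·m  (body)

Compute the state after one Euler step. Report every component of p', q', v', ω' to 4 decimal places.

p + v·dt = (-0.2680, 0.6040, -2.6400)
v + (F/m)dt = (0.4280, -1.2800, -0.5120)
ω×(Iω) gyroscopic = (0.0240, -0.0024, -0.0024)
angular accel α = (-0.7125, -0.1760, 0.3620)
ω' = ω + α·dt = (-0.1570, -0.4141, -0.5710)
2q̇ = q⊗(0,ω) = (0.2097165, -0.5156965, 0.3332693, -0.3301633)
q + ½dt·q⊗(0,ω), renormalized = (0.2278, 0.6451, 0.6928, -0.2278)

p' = (-0.2680, 0.6040, -2.6400)
q' = (0.2278, 0.6451, 0.6928, -0.2278)
v' = (0.4280, -1.2800, -0.5120)
ω' = (-0.1570, -0.4141, -0.5710)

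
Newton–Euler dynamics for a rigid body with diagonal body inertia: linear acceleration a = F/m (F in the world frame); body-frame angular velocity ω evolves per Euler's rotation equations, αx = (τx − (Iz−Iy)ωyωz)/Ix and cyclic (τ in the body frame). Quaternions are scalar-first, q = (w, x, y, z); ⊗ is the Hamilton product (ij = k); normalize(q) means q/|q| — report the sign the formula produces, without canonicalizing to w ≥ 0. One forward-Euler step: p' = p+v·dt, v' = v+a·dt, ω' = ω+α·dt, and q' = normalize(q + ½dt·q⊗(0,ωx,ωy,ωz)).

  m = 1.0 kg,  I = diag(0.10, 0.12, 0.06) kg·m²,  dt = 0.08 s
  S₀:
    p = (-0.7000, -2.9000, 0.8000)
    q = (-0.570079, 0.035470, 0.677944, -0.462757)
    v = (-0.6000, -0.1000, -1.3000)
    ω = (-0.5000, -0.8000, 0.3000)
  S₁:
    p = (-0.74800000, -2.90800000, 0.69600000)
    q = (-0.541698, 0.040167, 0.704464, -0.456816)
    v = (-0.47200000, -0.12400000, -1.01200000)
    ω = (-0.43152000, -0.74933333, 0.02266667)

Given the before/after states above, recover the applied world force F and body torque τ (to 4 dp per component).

Δω = ω₁−ω₀ = (0.06848000, 0.05066667, -0.27733333)
τ = I·(Δω/dt) + ω₀×(Iω₀) = (0.1000, 0.0700, -0.2000)
v₁ − v₀ = (0.12800000, -0.02400000, 0.28800000)
applied force F = (1.6000, -0.3000, 3.6000)

F = (1.6000, -0.3000, 3.6000)
τ = (0.1000, 0.0700, -0.2000)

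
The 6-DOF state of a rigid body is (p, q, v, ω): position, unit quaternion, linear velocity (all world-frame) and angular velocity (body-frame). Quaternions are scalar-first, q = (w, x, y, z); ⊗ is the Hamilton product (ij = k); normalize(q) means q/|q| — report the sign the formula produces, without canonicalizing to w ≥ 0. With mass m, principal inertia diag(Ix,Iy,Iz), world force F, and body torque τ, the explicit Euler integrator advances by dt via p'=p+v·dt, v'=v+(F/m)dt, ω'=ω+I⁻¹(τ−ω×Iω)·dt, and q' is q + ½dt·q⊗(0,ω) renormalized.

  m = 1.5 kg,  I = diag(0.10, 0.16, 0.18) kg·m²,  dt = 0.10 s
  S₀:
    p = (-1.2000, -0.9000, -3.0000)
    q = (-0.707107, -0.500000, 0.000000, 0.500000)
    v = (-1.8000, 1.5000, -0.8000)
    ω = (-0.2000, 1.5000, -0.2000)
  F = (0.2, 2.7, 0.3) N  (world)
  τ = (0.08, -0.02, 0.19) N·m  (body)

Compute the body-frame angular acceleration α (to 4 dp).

α = (0.8600, -0.1050, 1.1556)

gyro term ω×Iω = (-0.0060, -0.0032, -0.0180)
(τ − ω×Iω)/I = (0.8600, -0.1050, 1.1556)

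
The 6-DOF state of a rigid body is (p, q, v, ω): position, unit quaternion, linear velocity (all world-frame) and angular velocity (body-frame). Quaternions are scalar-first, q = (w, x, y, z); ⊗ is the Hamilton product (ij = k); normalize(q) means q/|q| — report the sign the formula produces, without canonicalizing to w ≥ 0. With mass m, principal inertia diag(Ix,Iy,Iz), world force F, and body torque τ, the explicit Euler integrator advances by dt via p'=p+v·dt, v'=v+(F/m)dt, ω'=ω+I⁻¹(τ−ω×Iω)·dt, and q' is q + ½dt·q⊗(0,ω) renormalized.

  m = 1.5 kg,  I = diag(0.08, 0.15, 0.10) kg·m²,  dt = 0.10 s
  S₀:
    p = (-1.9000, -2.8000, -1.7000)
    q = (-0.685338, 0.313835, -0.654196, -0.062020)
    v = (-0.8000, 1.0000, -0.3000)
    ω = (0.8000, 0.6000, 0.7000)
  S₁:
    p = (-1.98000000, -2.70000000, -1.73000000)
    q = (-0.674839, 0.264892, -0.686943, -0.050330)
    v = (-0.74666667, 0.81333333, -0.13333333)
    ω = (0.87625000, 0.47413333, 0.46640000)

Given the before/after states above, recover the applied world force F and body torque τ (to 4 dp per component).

F = (0.8000, -2.8000, 2.5000)
τ = (0.0400, -0.2000, -0.2000)

rate change Δω = (0.07625000, -0.12586667, -0.23360000)
τ = I·(Δω/dt) + ω₀×(Iω₀) = (0.0400, -0.2000, -0.2000)
velocity change Δv = (0.05333333, -0.18666667, 0.16666667)
m·(v₁−v₀)/dt = (0.8000, -2.8000, 2.5000)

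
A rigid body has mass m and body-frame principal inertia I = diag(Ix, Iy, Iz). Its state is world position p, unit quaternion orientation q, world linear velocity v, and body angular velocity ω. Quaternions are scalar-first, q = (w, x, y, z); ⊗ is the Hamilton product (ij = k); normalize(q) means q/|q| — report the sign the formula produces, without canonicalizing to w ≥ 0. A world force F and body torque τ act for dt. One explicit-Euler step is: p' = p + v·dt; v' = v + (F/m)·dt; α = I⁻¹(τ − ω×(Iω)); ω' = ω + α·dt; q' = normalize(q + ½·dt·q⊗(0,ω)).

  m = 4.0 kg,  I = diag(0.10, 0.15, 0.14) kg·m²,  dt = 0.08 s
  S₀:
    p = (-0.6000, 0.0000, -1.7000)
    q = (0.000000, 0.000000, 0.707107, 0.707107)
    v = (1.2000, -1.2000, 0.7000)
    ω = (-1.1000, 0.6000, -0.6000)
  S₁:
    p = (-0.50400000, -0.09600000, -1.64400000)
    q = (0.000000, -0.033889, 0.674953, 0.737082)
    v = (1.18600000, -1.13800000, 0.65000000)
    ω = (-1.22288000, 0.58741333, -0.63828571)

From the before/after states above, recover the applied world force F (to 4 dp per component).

velocity change Δv = (-0.01400000, 0.06200000, -0.05000000)
F = m·Δv/dt = (-0.7000, 3.1000, -2.5000)

F = (-0.7000, 3.1000, -2.5000)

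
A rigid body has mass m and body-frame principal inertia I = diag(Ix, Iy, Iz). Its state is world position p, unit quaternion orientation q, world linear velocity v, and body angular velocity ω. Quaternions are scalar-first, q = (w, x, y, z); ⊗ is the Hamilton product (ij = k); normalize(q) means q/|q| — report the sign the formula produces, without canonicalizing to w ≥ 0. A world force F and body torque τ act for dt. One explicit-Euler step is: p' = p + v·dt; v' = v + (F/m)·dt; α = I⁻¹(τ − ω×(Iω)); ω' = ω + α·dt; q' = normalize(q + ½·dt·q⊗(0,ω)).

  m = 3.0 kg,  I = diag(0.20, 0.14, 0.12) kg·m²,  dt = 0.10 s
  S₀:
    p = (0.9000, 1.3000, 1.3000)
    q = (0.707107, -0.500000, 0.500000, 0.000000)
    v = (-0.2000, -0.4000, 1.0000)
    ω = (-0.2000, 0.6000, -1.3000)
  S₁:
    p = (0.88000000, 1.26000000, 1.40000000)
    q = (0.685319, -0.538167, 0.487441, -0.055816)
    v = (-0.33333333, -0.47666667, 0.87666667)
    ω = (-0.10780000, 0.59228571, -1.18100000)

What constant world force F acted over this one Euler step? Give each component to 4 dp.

velocity change Δv = (-0.13333333, -0.07666667, -0.12333333)
m·(v₁−v₀)/dt = (-4.0000, -2.3000, -3.7000)

F = (-4.0000, -2.3000, -3.7000)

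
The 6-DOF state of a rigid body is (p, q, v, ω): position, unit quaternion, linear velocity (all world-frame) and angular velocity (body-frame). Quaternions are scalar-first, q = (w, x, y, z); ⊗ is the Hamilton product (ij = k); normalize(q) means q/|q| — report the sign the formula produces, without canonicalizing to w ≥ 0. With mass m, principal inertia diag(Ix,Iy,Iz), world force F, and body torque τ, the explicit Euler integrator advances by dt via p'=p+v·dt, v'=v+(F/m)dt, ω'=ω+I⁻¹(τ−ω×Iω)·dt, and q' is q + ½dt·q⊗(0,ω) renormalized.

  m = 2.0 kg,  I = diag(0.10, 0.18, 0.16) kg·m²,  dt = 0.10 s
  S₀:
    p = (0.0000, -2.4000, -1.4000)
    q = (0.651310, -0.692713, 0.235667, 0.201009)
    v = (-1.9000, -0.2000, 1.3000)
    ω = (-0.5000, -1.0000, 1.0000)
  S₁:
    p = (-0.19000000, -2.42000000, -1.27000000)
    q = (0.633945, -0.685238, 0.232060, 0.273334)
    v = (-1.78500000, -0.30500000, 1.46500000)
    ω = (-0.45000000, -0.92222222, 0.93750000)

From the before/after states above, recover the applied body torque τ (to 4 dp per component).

τ = (0.0700, 0.1700, -0.0600)

Δω = ω₁−ω₀ = (0.05000000, 0.07777778, -0.06250000)
gyro term ω₀×Iω₀ = (0.0200, 0.0300, 0.0400)
τ = I·(Δω/dt) + ω₀×(Iω₀) = (0.0700, 0.1700, -0.0600)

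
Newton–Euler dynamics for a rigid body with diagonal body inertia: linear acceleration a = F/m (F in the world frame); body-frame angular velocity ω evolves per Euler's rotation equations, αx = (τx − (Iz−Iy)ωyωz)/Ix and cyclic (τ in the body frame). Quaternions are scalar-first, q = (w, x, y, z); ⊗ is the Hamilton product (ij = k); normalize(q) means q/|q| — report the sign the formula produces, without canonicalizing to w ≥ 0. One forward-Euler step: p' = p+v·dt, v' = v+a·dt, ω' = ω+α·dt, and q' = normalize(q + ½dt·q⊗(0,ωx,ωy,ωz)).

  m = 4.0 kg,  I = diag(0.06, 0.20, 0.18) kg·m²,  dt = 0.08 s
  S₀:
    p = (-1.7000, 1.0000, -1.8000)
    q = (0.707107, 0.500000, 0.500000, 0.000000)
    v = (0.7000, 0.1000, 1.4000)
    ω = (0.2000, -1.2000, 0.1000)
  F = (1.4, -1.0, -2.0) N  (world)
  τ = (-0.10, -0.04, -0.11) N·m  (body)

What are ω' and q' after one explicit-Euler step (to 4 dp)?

ω' = (0.0635, -1.2150, 0.0660)
q' = (0.7262, 0.5071, 0.4635, -0.0251)

α = I⁻¹(τ − ω×Iω) = (-1.7067, -0.1880, -0.4244)
ω + α·dt = (0.0635, -1.2150, 0.0660)
Hamilton product q⊗(0,ω) = (0.5000000, 0.1914214, -0.8985284, -0.6292893)
q' = normalize(q + ½dt·q⊗(0,ω)) = (0.7262, 0.5071, 0.4635, -0.0251)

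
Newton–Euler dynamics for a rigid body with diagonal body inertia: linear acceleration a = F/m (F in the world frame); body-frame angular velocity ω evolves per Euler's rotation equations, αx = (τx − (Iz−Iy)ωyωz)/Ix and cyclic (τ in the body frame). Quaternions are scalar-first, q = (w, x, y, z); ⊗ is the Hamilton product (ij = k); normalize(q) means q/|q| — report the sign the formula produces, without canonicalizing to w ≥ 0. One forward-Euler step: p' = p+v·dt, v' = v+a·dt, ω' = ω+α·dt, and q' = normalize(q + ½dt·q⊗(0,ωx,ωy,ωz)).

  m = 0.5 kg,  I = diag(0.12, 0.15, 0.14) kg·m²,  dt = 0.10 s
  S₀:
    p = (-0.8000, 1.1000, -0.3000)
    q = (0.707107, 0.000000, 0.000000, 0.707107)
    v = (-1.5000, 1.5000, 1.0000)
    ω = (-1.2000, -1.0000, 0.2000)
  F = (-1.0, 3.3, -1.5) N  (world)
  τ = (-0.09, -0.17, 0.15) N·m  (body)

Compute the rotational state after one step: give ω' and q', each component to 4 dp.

ω' = (-1.2767, -1.1165, 0.2814)
q' = (0.6979, -0.0070, -0.0775, 0.7120)

ω×(Iω) gyroscopic = (0.0020, 0.0048, 0.0360)
(τ − ω×Iω)/I = (-0.7667, -1.1653, 0.8143)
new body rate ω' = (-1.2767, -1.1165, 0.2814)
2q̇ = q⊗(0,ω) = (-0.1414214, -0.1414214, -1.5556354, 0.1414214)
updated quaternion q' = (0.6979, -0.0070, -0.0775, 0.7120)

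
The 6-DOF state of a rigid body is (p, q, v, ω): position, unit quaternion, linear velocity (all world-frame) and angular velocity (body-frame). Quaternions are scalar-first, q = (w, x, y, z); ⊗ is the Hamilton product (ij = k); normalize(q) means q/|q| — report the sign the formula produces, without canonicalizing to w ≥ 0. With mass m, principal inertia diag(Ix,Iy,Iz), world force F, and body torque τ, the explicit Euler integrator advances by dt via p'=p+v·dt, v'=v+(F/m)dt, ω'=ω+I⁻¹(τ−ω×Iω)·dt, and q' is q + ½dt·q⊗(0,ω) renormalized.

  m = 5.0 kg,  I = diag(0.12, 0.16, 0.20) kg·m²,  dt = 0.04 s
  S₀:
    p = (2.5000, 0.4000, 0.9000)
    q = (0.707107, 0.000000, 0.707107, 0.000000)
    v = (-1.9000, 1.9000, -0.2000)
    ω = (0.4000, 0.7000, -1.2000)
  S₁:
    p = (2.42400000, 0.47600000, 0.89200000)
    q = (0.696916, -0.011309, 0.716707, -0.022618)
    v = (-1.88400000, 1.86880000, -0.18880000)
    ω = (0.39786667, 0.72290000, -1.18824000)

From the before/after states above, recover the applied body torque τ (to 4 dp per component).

τ = (-0.0400, 0.1300, 0.0700)

Δω = ω₁−ω₀ = (-0.00213333, 0.02290000, 0.01176000)
applied torque τ = (-0.0400, 0.1300, 0.0700)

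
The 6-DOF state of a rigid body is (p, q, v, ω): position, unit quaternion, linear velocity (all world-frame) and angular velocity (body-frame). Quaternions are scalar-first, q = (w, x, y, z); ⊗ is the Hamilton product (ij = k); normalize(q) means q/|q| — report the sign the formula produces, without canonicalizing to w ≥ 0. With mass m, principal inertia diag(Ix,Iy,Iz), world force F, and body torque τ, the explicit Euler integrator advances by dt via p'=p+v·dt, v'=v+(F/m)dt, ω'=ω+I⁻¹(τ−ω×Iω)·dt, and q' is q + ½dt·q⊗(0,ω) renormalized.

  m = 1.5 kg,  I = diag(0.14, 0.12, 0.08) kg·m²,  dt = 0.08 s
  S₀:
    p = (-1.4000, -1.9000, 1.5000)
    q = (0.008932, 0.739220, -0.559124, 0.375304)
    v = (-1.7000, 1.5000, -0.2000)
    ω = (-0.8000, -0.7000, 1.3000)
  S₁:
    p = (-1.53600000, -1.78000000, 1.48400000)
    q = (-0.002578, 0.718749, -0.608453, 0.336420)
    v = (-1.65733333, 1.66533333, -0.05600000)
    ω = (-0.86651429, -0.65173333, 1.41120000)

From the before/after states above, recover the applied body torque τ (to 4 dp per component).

τ = (-0.0800, 0.0100, 0.1000)

ω₁ − ω₀ = (-0.06651429, 0.04826667, 0.11120000)
ω₀×(Iω₀) = (0.0364, -0.0624, -0.0112)
τ = I·(Δω/dt) + ω₀×(Iω₀) = (-0.0800, 0.0100, 0.1000)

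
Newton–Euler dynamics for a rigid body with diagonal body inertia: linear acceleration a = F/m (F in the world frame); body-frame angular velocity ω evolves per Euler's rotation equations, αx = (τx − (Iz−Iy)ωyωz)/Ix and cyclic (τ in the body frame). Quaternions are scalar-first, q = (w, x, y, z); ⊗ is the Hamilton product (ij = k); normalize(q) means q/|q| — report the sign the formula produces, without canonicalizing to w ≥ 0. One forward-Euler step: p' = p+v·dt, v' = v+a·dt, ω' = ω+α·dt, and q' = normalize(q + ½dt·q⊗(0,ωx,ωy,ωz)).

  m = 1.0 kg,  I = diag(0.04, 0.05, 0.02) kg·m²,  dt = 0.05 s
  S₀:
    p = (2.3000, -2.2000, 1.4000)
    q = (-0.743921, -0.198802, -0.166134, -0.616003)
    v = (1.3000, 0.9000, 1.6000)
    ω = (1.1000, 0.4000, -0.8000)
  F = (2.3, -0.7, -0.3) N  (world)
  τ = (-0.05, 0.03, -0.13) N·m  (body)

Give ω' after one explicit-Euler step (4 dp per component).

angular accel α = (-1.4900, 0.9520, -6.7200)
new body rate ω' = (1.0255, 0.4476, -1.1360)

ω' = (1.0255, 0.4476, -1.1360)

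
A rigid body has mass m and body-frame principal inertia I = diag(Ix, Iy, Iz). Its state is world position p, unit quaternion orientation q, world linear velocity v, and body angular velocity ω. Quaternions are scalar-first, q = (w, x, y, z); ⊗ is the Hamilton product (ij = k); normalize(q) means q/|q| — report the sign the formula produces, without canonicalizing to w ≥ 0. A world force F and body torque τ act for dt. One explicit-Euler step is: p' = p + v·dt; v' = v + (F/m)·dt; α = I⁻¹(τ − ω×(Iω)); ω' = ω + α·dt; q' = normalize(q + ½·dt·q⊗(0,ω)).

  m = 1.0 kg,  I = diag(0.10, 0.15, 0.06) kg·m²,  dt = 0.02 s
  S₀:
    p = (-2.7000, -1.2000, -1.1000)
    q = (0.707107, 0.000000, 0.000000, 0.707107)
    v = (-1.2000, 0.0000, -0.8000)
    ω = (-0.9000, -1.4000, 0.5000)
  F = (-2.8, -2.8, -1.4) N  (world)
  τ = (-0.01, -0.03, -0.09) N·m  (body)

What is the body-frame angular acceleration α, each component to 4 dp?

α = (-0.7300, -0.0800, -2.5500)

gyro term ω×Iω = (0.0630, -0.0180, 0.0630)
(τ − ω×Iω)/I = (-0.7300, -0.0800, -2.5500)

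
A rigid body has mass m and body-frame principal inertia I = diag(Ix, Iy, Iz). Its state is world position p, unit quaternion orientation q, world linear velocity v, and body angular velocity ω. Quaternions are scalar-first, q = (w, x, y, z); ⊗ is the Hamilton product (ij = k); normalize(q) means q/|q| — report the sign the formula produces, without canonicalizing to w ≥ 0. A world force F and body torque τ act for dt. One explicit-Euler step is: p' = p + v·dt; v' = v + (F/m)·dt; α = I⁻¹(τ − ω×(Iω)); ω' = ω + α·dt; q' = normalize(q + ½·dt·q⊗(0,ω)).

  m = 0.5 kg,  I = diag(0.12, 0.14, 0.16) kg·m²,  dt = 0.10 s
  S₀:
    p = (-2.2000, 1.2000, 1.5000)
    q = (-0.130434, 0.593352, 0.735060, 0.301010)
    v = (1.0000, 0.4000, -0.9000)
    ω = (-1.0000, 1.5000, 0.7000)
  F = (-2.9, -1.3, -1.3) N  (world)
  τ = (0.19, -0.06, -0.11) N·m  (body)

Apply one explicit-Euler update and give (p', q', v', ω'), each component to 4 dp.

ω×(Iω) gyroscopic = (0.0210, 0.0280, -0.0300)
angular accel α = (1.4083, -0.6286, -0.5000)
ω' = ω + α·dt = (-0.8592, 1.4371, 0.6500)
2q̇ = q⊗(0,ω) = (-0.7199450, 0.1934610, -0.9120074, 1.5337842)
updated quaternion q' = (-0.1657, 0.6002, 0.6863, 0.3759)
p' = p + v·dt = (-2.1000, 1.2400, 1.4100)
v + (F/m)dt = (0.4200, 0.1400, -1.1600)

p' = (-2.1000, 1.2400, 1.4100)
q' = (-0.1657, 0.6002, 0.6863, 0.3759)
v' = (0.4200, 0.1400, -1.1600)
ω' = (-0.8592, 1.4371, 0.6500)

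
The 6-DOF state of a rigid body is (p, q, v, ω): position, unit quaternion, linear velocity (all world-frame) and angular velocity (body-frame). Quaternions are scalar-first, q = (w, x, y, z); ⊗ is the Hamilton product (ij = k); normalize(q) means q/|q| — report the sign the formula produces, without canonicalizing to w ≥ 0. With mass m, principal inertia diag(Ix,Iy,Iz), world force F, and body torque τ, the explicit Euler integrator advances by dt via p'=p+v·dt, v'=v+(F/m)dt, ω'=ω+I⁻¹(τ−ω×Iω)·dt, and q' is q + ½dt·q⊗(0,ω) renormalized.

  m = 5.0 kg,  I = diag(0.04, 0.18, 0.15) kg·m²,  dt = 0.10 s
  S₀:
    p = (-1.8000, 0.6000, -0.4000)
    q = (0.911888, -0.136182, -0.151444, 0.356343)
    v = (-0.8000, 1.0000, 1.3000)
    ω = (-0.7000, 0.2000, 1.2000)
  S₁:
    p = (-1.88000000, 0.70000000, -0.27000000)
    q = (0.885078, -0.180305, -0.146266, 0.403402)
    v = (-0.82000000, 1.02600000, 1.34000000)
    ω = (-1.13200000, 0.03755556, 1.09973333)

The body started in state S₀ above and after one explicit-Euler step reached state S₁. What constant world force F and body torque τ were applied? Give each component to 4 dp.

F = (-1.0000, 1.3000, 2.0000)
τ = (-0.1800, -0.2000, -0.1700)

v₁ − v₀ = (-0.02000000, 0.02600000, 0.04000000)
applied force F = (-1.0000, 1.3000, 2.0000)
rate change Δω = (-0.43200000, -0.16244444, -0.10026667)
ω₀×(Iω₀) = (-0.0072, 0.0924, -0.0196)
τ = I·(Δω/dt) + ω₀×(Iω₀) = (-0.1800, -0.2000, -0.1700)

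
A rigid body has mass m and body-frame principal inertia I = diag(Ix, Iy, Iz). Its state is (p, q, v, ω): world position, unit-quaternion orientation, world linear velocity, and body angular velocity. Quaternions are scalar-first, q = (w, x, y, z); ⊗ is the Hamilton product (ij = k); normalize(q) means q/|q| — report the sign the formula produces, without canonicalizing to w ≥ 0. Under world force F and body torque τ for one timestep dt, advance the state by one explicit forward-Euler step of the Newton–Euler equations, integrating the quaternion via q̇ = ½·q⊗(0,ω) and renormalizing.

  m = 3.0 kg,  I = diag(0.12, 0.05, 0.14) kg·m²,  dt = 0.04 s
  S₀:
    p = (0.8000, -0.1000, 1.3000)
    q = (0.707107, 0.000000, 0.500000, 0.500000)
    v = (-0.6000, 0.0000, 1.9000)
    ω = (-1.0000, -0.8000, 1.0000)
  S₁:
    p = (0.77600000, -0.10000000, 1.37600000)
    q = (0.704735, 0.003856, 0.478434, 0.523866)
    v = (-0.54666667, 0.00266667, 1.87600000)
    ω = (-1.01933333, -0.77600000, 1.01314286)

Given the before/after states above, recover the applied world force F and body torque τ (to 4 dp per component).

velocity change Δv = (0.05333333, 0.00266667, -0.02400000)
F = m·Δv/dt = (4.0000, 0.2000, -1.8000)
rate change Δω = (-0.01933333, 0.02400000, 0.01314286)
ω₀×(Iω₀) = (-0.0720, 0.0200, -0.0560)
I·α + gyro = (-0.1300, 0.0500, -0.0100)

F = (4.0000, 0.2000, -1.8000)
τ = (-0.1300, 0.0500, -0.0100)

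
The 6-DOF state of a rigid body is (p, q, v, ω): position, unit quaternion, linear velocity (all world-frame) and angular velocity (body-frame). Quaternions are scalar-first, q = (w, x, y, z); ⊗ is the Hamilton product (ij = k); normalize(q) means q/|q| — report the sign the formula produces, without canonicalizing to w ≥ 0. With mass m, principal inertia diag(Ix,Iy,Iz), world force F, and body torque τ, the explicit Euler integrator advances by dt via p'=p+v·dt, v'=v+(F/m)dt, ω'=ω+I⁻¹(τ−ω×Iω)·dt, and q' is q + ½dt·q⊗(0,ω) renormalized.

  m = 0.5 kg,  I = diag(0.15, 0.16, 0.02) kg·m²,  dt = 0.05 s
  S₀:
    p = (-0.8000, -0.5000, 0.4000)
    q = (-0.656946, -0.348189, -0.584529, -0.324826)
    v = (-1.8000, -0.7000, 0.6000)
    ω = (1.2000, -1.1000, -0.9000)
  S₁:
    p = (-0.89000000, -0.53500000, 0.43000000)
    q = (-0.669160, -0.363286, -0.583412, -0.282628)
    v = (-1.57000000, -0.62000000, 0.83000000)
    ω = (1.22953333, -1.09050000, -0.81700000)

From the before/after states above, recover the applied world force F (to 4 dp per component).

F = (2.3000, 0.8000, 2.3000)

velocity change Δv = (0.23000000, 0.08000000, 0.23000000)
m·(v₁−v₀)/dt = (2.3000, 0.8000, 2.3000)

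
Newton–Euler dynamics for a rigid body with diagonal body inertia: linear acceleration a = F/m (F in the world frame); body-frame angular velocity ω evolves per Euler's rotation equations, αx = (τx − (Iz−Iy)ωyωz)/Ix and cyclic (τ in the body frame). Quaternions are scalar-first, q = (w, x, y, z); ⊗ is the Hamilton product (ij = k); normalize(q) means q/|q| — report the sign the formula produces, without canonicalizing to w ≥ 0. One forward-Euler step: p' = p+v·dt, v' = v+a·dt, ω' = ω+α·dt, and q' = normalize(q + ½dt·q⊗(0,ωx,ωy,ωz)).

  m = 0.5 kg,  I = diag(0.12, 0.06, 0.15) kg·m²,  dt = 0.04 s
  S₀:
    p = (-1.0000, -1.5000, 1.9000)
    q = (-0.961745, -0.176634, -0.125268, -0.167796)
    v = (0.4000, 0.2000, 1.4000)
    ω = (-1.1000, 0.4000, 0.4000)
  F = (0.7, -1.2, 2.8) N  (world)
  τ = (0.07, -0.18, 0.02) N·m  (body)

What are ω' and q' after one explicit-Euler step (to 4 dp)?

ω' = (-1.0815, 0.2712, 0.3983)
q' = (-0.9630, -0.1551, -0.1278, -0.1796)

angular accel α = (0.4633, -3.2200, -0.0427)
ω + α·dt = (-1.0815, 0.2712, 0.3983)
q⊗(0,ω) = (-0.0770718, 1.0749307, -0.1294688, -0.5931464)
q' = normalize(q + ½dt·q⊗(0,ω)) = (-0.9630, -0.1551, -0.1278, -0.1796)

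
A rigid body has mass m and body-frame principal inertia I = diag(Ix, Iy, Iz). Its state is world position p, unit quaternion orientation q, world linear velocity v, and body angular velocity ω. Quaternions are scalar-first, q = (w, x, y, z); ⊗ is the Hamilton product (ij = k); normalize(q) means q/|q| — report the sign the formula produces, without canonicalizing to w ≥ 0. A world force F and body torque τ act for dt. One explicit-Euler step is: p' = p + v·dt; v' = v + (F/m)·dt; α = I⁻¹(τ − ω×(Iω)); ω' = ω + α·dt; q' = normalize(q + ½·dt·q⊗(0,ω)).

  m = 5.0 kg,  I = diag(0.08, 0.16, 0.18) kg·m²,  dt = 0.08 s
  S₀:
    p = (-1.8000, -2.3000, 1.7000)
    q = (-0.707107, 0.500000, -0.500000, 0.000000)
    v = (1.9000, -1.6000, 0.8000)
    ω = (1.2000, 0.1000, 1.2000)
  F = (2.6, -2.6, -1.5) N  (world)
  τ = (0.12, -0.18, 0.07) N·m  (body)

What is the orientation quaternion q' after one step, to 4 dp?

q' = (-0.7274, 0.4410, -0.5256, -0.0079)

2q̇ = q⊗(0,ω) = (-0.5500000, -1.4485284, -0.6707107, -0.1985284)
q' = normalize(q + ½dt·q⊗(0,ω)) = (-0.7274, 0.4410, -0.5256, -0.0079)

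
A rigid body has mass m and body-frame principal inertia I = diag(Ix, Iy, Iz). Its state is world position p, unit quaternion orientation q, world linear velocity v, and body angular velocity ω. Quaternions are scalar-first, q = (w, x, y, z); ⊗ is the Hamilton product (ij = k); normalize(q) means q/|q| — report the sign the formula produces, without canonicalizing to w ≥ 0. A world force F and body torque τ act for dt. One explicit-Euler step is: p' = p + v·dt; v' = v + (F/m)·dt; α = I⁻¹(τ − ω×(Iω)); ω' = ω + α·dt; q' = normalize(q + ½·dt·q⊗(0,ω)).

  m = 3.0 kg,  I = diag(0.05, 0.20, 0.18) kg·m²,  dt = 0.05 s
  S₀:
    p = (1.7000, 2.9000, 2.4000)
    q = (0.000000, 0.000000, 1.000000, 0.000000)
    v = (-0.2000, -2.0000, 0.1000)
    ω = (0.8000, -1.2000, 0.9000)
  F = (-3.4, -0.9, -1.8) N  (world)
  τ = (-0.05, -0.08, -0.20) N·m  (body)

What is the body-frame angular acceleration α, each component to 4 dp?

α = (-1.4320, 0.0680, -0.3111)

gyro term ω×Iω = (0.0216, -0.0936, -0.1440)
α = I⁻¹(τ − ω×Iω) = (-1.4320, 0.0680, -0.3111)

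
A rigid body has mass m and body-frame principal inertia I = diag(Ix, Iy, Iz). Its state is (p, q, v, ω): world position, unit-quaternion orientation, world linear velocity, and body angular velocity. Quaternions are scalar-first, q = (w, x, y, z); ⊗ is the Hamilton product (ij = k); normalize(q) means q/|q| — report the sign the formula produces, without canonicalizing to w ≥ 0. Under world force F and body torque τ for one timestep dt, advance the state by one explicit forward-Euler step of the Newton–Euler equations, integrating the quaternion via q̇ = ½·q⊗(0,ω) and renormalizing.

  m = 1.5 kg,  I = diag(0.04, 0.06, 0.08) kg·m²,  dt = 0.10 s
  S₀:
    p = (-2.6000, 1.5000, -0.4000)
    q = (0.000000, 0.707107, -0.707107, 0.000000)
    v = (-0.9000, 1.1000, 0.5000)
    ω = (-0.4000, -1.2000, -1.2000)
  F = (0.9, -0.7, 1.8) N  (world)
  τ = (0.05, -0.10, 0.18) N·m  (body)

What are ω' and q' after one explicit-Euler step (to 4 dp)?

ω' = (-0.3470, -1.3347, -0.9870)
q' = (-0.0282, 0.7467, -0.6622, -0.0564)

ω×(Iω) gyroscopic = (0.0288, -0.0192, 0.0096)
α = I⁻¹(τ − ω×Iω) = (0.5300, -1.3467, 2.1300)
new body rate ω' = (-0.3470, -1.3347, -0.9870)
Hamilton product q⊗(0,ω) = (-0.5656856, 0.8485284, 0.8485284, -1.1313712)
q + ½dt·q⊗(0,ω), renormalized = (-0.0282, 0.7467, -0.6622, -0.0564)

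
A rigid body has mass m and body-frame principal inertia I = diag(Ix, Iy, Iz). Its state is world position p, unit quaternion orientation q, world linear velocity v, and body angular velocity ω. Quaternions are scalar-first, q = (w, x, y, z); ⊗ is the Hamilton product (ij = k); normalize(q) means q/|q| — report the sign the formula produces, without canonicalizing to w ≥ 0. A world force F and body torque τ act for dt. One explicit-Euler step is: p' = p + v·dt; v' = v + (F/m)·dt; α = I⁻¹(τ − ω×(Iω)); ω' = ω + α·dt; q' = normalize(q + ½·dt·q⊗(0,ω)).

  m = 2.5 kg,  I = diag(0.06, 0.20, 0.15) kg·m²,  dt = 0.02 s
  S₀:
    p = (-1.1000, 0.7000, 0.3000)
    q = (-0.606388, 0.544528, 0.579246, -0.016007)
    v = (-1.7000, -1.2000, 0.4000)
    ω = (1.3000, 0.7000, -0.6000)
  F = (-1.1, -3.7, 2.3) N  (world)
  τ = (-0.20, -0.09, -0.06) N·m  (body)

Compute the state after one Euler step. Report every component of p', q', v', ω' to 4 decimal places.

gyro term ω×Iω = (0.0210, 0.0702, 0.1274)
(τ − ω×Iω)/I = (-3.6833, -0.8010, -1.2493)
ω' = ω + α·dt = (1.2263, 0.6840, -0.6250)
q⊗(0,ω) = (-1.1229628, -1.1246471, -0.1185639, -0.0080174)
updated quaternion q' = (-0.6175, 0.5332, 0.5780, -0.0161)
linear accel F/m = (-0.4400, -1.4800, 0.9200)
new position p' = (-1.1340, 0.6760, 0.3080)
v + (F/m)dt = (-1.7088, -1.2296, 0.4184)

p' = (-1.1340, 0.6760, 0.3080)
q' = (-0.6175, 0.5332, 0.5780, -0.0161)
v' = (-1.7088, -1.2296, 0.4184)
ω' = (1.2263, 0.6840, -0.6250)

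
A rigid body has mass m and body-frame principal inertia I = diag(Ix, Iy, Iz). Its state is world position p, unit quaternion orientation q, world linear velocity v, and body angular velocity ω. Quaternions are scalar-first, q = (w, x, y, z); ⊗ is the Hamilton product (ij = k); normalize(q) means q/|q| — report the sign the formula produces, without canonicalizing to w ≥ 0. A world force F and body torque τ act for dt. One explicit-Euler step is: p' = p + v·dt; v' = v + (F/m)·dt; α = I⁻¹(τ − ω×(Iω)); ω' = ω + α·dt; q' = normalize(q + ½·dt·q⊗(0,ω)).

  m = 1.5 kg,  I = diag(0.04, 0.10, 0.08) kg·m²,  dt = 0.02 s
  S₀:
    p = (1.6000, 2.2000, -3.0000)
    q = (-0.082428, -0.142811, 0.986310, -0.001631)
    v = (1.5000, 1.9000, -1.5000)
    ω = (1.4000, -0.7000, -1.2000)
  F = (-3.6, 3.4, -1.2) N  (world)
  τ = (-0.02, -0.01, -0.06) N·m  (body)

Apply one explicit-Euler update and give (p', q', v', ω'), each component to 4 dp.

p' = (1.6300, 2.2380, -3.0300)
q' = (-0.0735, -0.1558, 0.9850, -0.0134)
v' = (1.4520, 1.9453, -1.5160)
ω' = (1.3984, -0.7154, -1.2003)

a = F/m = (-2.4000, 2.2667, -0.8000)
p' = p + v·dt = (1.6300, 2.2380, -3.0300)
v' = v + a·dt = (1.4520, 1.9453, -1.5160)
angular accel α = (-0.0800, -0.7720, -0.0150)
ω' = ω + α·dt = (1.3984, -0.7154, -1.2003)
q⊗(0,ω) = (0.8883952, -1.3001129, -0.1159570, -1.1819527)
updated quaternion q' = (-0.0735, -0.1558, 0.9850, -0.0134)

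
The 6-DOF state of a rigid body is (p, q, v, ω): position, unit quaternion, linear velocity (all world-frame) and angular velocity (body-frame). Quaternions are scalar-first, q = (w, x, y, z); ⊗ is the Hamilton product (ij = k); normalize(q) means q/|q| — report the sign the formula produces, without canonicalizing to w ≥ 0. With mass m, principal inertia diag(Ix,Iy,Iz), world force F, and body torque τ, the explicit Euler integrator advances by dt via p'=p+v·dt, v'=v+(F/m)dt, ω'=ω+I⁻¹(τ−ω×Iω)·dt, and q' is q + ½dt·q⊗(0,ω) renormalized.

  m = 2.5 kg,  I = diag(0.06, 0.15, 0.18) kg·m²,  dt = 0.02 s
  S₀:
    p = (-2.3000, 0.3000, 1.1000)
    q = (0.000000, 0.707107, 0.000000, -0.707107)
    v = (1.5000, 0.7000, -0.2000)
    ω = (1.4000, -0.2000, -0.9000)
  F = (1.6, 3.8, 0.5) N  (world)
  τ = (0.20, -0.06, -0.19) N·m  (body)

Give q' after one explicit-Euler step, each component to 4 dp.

2q̇ = q⊗(0,ω) = (-1.6263461, -0.1414214, -0.3535535, -0.1414214)
q' = normalize(q + ½dt·q⊗(0,ω)) = (-0.0163, 0.7056, -0.0035, -0.7084)

q' = (-0.0163, 0.7056, -0.0035, -0.7084)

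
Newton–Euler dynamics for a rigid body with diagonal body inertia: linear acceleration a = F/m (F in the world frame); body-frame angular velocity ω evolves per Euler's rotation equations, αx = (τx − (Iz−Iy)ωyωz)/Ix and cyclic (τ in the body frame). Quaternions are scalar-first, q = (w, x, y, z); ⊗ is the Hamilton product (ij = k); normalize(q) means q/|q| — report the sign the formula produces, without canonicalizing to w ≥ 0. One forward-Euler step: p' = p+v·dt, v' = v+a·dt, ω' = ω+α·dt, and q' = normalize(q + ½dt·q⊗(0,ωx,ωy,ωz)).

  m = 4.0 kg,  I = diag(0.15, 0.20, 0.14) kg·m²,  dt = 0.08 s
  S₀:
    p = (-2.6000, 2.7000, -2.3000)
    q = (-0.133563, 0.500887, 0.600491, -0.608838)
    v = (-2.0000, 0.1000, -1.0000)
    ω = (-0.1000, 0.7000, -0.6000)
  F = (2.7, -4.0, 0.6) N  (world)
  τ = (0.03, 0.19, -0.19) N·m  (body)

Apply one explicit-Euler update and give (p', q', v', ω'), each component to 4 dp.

a = (0.6750, -1.0000, 0.1500)
p' = p + v·dt = (-2.7600, 2.7080, -2.3800)
v' = v + a·dt = (-1.9460, 0.0200, -0.9880)
precession coupling ω×(Iω) = (0.0252, 0.0006, -0.0035)
α = I⁻¹(τ − ω×Iω) = (0.0320, 0.9470, -1.3321)
ω + α·dt = (-0.0974, 0.7758, -0.7066)
Hamilton product q⊗(0,ω) = (-0.7355578, 0.0792483, 0.2679219, 0.4908078)
q + ½dt·q⊗(0,ω), renormalized = (-0.1629, 0.5037, 0.6108, -0.5888)

p' = (-2.7600, 2.7080, -2.3800)
q' = (-0.1629, 0.5037, 0.6108, -0.5888)
v' = (-1.9460, 0.0200, -0.9880)
ω' = (-0.0974, 0.7758, -0.7066)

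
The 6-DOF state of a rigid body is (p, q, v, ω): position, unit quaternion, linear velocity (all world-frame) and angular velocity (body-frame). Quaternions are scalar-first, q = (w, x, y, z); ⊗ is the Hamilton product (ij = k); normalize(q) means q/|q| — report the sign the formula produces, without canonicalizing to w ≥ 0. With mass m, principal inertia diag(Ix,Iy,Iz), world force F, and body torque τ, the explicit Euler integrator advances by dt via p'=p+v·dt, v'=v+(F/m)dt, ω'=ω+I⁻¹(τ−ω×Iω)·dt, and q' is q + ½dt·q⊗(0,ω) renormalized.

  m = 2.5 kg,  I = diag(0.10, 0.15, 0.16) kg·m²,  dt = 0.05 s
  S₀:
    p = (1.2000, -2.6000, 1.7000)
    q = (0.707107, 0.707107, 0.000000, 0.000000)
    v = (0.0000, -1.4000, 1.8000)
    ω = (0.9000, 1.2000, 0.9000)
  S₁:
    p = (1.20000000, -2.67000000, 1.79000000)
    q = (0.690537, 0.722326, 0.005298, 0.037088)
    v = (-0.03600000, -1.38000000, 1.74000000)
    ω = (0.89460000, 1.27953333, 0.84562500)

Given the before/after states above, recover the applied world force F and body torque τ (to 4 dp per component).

ω₁ − ω₀ = (-0.00540000, 0.07953333, -0.05437500)
gyro term ω₀×Iω₀ = (0.0108, -0.0486, 0.0540)
applied torque τ = (0.0000, 0.1900, -0.1200)
velocity change Δv = (-0.03600000, 0.02000000, -0.06000000)
m·(v₁−v₀)/dt = (-1.8000, 1.0000, -3.0000)

F = (-1.8000, 1.0000, -3.0000)
τ = (0.0000, 0.1900, -0.1200)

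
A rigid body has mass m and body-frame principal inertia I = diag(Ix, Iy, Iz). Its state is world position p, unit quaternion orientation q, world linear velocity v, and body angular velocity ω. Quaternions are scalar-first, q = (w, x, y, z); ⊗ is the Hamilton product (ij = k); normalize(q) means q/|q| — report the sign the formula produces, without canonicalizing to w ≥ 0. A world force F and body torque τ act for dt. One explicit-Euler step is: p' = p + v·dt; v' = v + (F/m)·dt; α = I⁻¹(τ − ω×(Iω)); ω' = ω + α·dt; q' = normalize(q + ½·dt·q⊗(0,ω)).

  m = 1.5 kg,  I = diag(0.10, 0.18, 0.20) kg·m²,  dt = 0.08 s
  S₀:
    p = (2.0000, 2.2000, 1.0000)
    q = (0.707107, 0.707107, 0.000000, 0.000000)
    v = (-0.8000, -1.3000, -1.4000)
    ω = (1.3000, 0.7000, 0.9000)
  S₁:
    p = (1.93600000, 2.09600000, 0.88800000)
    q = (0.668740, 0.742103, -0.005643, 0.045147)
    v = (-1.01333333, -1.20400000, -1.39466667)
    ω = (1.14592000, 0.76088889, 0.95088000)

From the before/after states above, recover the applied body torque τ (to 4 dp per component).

τ = (-0.1800, 0.0200, 0.2000)

Δω = ω₁−ω₀ = (-0.15408000, 0.06088889, 0.05088000)
τ = I·(Δω/dt) + ω₀×(Iω₀) = (-0.1800, 0.0200, 0.2000)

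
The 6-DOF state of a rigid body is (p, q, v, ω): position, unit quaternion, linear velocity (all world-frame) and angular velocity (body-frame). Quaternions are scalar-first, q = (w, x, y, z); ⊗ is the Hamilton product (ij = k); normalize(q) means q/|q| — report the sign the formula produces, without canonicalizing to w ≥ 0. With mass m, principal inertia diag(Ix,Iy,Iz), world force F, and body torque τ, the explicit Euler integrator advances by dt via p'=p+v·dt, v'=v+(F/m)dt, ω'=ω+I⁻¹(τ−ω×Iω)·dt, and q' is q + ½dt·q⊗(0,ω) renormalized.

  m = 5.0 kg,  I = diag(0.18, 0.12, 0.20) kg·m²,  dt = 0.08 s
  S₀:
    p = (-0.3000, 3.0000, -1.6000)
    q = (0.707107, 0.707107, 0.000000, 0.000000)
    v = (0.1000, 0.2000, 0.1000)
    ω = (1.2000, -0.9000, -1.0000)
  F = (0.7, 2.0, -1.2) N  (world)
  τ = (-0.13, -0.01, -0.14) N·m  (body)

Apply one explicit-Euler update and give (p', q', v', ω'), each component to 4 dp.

p' = (-0.2920, 3.0160, -1.5920)
q' = (0.6714, 0.7391, 0.0028, -0.0536)
v' = (0.1112, 0.2320, 0.0808)
ω' = (1.1102, -0.9227, -1.0819)

linear accel F/m = (0.1400, 0.4000, -0.2400)
p + v·dt = (-0.2920, 3.0160, -1.5920)
v' = v + a·dt = (0.1112, 0.2320, 0.0808)
precession coupling ω×(Iω) = (0.0720, 0.0240, 0.0648)
(τ − ω×Iω)/I = (-1.1222, -0.2833, -1.0240)
ω + α·dt = (1.1102, -0.9227, -1.0819)
2q̇ = q⊗(0,ω) = (-0.8485284, 0.8485284, 0.0707107, -1.3435033)
q + ½dt·q⊗(0,ω), renormalized = (0.6714, 0.7391, 0.0028, -0.0536)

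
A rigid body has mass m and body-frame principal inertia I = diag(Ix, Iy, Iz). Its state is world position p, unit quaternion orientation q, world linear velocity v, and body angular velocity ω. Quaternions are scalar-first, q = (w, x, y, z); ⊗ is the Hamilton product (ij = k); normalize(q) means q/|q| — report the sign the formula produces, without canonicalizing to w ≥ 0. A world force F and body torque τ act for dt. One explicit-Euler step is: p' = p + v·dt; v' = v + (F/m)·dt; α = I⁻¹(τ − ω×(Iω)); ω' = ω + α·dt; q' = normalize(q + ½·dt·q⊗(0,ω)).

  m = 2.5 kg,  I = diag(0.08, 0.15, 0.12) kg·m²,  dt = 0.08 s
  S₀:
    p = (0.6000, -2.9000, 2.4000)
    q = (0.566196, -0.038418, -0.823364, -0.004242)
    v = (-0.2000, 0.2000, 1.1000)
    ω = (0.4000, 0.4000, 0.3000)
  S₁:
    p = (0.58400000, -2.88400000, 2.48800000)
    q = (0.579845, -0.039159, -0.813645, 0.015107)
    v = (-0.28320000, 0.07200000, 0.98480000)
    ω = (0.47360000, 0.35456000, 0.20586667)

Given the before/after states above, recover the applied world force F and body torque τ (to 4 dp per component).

F = (-2.6000, -4.0000, -3.6000)
τ = (0.0700, -0.0900, -0.1300)

Δω = ω₁−ω₀ = (0.07360000, -0.04544000, -0.09413333)
τ = I·(Δω/dt) + ω₀×(Iω₀) = (0.0700, -0.0900, -0.1300)
velocity change Δv = (-0.08320000, -0.12800000, -0.11520000)
applied force F = (-2.6000, -4.0000, -3.6000)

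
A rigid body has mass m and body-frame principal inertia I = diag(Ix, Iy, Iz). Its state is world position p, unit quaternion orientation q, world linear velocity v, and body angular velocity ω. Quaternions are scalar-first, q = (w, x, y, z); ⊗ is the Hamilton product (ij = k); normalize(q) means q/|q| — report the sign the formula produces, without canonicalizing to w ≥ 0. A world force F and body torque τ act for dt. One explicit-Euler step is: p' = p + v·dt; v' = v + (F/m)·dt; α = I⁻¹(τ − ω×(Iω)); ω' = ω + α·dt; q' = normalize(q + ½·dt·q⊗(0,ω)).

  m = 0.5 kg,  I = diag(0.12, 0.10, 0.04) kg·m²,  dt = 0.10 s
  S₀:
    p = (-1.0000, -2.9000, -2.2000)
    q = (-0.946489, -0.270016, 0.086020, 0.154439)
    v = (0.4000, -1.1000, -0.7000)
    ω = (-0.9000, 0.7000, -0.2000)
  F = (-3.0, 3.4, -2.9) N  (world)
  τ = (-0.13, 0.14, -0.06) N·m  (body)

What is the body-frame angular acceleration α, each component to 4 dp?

gyro term ω×Iω = (0.0084, 0.0144, 0.0126)
angular accel α = (-1.1533, 1.2560, -1.8150)

α = (-1.1533, 1.2560, -1.8150)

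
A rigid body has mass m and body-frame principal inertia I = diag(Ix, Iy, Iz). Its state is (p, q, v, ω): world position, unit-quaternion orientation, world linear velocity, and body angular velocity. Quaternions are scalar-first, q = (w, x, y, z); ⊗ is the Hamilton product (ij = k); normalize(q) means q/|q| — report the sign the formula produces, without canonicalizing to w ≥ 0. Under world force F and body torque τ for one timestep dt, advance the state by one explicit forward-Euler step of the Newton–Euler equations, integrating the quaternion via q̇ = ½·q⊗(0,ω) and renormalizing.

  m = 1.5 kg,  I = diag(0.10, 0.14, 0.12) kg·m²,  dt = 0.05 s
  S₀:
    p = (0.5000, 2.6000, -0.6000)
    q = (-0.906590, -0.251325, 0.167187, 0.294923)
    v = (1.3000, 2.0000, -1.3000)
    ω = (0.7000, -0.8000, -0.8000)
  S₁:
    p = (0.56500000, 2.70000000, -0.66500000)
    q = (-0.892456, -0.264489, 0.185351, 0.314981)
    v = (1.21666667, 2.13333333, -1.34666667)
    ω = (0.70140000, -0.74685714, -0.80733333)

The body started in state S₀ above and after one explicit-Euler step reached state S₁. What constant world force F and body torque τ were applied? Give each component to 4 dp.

F = (-2.5000, 4.0000, -1.4000)
τ = (-0.0100, 0.1600, -0.0400)

ω₁ − ω₀ = (0.00140000, 0.05314286, -0.00733333)
precession coupling = (-0.0128, 0.0112, -0.0224)
applied torque τ = (-0.0100, 0.1600, -0.0400)
Δv = v₁−v₀ = (-0.08333333, 0.13333333, -0.04666667)
F = m·Δv/dt = (-2.5000, 4.0000, -1.4000)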